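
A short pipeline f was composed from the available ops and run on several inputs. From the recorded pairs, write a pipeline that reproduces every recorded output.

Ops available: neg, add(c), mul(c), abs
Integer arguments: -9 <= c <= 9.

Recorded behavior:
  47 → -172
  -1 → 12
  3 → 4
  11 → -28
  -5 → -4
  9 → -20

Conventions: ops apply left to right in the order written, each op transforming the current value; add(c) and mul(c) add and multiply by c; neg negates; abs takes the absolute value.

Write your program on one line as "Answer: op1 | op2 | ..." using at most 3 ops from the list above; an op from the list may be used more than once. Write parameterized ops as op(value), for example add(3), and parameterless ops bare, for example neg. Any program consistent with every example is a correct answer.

abs | add(-4) | mul(-4)

Check, running the answer program on each example:
  47 -> 47 -> 43 -> -172
  -1 -> 1 -> -3 -> 12
  3 -> 3 -> -1 -> 4
  11 -> 11 -> 7 -> -28
  -5 -> 5 -> 1 -> -4
  9 -> 9 -> 5 -> -20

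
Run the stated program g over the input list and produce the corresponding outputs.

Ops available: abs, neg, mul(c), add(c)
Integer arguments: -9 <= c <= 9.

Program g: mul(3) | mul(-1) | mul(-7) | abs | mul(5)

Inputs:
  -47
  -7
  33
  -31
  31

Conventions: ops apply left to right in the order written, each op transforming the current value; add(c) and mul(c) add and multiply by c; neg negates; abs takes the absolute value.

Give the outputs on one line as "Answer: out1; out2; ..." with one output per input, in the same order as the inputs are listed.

4935; 735; 3465; 3255; 3255

Execution, op by op:
  -47 -> -141 -> 141 -> -987 -> 987 -> 4935
  -7 -> -21 -> 21 -> -147 -> 147 -> 735
  33 -> 99 -> -99 -> 693 -> 693 -> 3465
  -31 -> -93 -> 93 -> -651 -> 651 -> 3255
  31 -> 93 -> -93 -> 651 -> 651 -> 3255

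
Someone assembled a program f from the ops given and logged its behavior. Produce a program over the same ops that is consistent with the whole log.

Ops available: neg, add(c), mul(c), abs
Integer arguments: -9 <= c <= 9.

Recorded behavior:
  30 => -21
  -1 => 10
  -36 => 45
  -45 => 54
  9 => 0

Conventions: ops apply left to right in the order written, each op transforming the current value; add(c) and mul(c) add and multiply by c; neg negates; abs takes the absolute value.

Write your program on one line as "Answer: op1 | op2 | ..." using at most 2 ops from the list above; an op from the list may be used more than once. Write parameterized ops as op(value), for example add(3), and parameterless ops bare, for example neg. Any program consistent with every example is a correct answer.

neg | add(9)

Check, running the answer program on each example:
  30 -> -30 -> -21
  -1 -> 1 -> 10
  -36 -> 36 -> 45
  -45 -> 45 -> 54
  9 -> -9 -> 0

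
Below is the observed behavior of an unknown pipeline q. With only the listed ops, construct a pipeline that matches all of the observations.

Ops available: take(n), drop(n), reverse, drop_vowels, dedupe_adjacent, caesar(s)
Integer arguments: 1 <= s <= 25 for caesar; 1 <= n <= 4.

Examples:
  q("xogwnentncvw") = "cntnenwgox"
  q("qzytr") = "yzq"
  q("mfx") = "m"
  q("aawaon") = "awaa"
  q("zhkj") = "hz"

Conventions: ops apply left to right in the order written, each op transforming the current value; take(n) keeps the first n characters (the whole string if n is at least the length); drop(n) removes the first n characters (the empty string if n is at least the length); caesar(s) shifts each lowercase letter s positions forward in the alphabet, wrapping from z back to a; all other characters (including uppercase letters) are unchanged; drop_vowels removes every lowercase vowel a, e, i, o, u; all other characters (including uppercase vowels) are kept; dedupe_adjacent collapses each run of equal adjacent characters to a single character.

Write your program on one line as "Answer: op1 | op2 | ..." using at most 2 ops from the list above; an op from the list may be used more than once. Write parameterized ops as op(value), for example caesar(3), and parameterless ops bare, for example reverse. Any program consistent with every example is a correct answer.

reverse | drop(2)

Check, running the answer program on each example:
  "xogwnentncvw" -> "wvcntnenwgox" -> "cntnenwgox"
  "qzytr" -> "rtyzq" -> "yzq"
  "mfx" -> "xfm" -> "m"
  "aawaon" -> "noawaa" -> "awaa"
  "zhkj" -> "jkhz" -> "hz"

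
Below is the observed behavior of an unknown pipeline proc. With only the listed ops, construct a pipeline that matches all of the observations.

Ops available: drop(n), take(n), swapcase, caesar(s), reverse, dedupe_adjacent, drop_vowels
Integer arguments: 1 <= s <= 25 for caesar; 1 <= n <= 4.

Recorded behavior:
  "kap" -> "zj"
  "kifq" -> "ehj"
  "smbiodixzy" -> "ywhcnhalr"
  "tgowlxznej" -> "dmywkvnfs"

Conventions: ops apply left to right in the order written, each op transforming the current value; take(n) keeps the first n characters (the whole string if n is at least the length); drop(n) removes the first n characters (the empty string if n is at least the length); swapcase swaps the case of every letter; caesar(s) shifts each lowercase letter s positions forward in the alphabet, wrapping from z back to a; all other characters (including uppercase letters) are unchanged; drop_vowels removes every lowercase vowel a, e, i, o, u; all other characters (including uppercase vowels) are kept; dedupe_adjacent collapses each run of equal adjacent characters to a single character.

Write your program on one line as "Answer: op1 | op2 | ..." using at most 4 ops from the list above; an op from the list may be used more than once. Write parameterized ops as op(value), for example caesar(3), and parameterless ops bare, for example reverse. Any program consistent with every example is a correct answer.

reverse | drop(1) | caesar(11) | caesar(14)

Check, running the answer program on each example:
  "kap" -> "pak" -> "ak" -> "lv" -> "zj"
  "kifq" -> "qfik" -> "fik" -> "qtv" -> "ehj"
  "smbiodixzy" -> "yzxidoibms" -> "zxidoibms" -> "kitoztmxd" -> "ywhcnhalr"
  "tgowlxznej" -> "jenzxlwogt" -> "enzxlwogt" -> "pykiwhzre" -> "dmywkvnfs"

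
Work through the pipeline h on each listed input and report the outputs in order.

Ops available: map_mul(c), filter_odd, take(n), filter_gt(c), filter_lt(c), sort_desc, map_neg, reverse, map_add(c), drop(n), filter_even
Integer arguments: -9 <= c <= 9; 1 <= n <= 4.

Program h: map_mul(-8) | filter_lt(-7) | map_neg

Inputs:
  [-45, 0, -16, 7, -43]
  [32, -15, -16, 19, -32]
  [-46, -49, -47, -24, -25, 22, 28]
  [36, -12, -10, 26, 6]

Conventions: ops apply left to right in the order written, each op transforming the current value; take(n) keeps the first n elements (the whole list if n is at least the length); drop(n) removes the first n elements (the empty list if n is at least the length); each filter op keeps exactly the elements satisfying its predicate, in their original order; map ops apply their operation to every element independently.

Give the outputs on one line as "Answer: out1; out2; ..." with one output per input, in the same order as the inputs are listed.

Execution, op by op:
  [-45, 0, -16, 7, -43] -> [360, 0, 128, -56, 344] -> [-56] -> [56]
  [32, -15, -16, 19, -32] -> [-256, 120, 128, -152, 256] -> [-256, -152] -> [256, 152]
  [-46, -49, -47, -24, -25, 22, 28] -> [368, 392, 376, 192, 200, -176, -224] -> [-176, -224] -> [176, 224]
  [36, -12, -10, 26, 6] -> [-288, 96, 80, -208, -48] -> [-288, -208, -48] -> [288, 208, 48]

[56]; [256, 152]; [176, 224]; [288, 208, 48]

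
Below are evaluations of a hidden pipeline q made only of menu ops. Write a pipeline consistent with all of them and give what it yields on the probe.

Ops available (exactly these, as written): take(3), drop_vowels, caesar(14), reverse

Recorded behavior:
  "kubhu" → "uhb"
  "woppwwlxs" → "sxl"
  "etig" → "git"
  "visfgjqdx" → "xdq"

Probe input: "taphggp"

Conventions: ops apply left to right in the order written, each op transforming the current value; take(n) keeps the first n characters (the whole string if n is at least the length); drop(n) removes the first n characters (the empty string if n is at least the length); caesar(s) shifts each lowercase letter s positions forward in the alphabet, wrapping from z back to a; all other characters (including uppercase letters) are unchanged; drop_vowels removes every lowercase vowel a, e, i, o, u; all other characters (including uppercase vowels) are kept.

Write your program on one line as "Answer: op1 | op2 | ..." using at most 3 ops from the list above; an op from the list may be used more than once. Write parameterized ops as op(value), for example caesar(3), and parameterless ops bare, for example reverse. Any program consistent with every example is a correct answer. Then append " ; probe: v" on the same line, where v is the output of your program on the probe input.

reverse | take(3) ; probe: "pgg"

Check, running the answer program on each example:
  "kubhu" -> "uhbuk" -> "uhb"
  "woppwwlxs" -> "sxlwwppow" -> "sxl"
  "etig" -> "gite" -> "git"
  "visfgjqdx" -> "xdqjgfsiv" -> "xdq"
  probe: "taphggp" -> "pgghpat" -> "pgg"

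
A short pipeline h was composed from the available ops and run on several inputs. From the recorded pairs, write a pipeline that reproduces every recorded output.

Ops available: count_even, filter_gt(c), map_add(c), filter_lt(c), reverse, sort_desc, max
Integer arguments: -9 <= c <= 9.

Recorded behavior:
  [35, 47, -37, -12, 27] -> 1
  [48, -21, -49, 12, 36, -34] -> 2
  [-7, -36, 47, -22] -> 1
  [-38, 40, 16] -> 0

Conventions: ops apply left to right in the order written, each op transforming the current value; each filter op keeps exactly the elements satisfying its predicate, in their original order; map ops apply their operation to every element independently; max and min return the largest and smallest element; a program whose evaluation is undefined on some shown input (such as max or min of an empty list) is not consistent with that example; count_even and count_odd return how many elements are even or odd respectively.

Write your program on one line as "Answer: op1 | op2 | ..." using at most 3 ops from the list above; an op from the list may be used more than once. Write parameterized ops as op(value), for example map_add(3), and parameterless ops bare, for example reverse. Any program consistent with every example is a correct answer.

filter_lt(0) | map_add(-5) | count_even

Check, running the answer program on each example:
  [35, 47, -37, -12, 27] -> [-37, -12] -> [-42, -17] -> 1
  [48, -21, -49, 12, 36, -34] -> [-21, -49, -34] -> [-26, -54, -39] -> 2
  [-7, -36, 47, -22] -> [-7, -36, -22] -> [-12, -41, -27] -> 1
  [-38, 40, 16] -> [-38] -> [-43] -> 0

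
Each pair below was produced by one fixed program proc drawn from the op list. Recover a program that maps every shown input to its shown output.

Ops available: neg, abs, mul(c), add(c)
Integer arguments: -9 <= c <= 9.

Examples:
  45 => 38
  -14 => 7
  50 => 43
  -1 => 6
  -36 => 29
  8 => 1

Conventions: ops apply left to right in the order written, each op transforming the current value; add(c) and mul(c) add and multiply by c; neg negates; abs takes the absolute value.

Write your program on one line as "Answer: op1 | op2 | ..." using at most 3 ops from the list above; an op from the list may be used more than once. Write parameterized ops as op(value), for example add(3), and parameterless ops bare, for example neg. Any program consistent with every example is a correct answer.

abs | add(-7) | abs

Check, running the answer program on each example:
  45 -> 45 -> 38 -> 38
  -14 -> 14 -> 7 -> 7
  50 -> 50 -> 43 -> 43
  -1 -> 1 -> -6 -> 6
  -36 -> 36 -> 29 -> 29
  8 -> 8 -> 1 -> 1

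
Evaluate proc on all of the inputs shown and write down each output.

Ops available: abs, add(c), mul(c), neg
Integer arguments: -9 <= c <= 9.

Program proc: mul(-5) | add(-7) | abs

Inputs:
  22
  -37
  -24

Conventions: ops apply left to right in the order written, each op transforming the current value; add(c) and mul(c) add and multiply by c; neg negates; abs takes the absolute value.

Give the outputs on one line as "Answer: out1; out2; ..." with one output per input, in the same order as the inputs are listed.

117; 178; 113

Execution, op by op:
  22 -> -110 -> -117 -> 117
  -37 -> 185 -> 178 -> 178
  -24 -> 120 -> 113 -> 113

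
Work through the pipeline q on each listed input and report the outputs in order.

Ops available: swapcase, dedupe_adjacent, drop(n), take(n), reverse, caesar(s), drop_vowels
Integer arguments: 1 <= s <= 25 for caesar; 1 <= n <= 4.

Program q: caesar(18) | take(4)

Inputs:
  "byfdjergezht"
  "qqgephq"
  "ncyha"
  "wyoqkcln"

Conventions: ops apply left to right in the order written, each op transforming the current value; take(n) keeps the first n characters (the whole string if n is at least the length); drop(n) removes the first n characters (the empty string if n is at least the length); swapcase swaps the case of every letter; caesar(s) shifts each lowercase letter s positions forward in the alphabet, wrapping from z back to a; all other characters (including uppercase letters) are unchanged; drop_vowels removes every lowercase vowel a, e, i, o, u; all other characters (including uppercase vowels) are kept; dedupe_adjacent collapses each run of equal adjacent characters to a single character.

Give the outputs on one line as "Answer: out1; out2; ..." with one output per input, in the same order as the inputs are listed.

"tqxv"; "iiyw"; "fuqz"; "oqgi"

Execution, op by op:
  "byfdjergezht" -> "tqxvbwjywrzl" -> "tqxv"
  "qqgephq" -> "iiywhzi" -> "iiyw"
  "ncyha" -> "fuqzs" -> "fuqz"
  "wyoqkcln" -> "oqgicudf" -> "oqgi"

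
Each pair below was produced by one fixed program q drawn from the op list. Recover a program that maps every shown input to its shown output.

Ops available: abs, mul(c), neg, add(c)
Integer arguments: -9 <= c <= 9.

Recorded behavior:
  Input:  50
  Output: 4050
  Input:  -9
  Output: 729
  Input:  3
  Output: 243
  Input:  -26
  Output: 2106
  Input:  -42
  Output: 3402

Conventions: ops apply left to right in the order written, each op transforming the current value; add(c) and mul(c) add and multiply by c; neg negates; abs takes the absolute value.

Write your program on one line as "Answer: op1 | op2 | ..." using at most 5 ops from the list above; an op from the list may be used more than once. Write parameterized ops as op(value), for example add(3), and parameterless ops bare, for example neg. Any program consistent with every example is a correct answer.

neg | mul(9) | mul(9) | abs

Check, running the answer program on each example:
  50 -> -50 -> -450 -> -4050 -> 4050
  -9 -> 9 -> 81 -> 729 -> 729
  3 -> -3 -> -27 -> -243 -> 243
  -26 -> 26 -> 234 -> 2106 -> 2106
  -42 -> 42 -> 378 -> 3402 -> 3402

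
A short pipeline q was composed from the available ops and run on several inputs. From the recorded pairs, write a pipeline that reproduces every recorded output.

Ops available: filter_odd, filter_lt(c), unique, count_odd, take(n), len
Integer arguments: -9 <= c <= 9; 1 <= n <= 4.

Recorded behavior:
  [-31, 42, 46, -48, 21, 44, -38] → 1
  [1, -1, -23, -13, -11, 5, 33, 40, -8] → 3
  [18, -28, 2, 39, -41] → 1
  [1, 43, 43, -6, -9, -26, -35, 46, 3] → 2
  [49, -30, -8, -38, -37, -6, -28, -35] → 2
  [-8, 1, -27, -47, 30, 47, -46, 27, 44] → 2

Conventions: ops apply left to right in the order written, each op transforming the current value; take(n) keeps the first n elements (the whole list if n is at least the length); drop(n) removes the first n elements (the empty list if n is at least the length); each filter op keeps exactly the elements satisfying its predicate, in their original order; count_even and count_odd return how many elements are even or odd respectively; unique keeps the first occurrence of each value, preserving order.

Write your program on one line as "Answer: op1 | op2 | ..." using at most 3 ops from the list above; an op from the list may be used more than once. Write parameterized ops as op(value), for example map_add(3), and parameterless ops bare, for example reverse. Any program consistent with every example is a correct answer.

filter_lt(6) | filter_lt(-3) | count_odd

Check, running the answer program on each example:
  [-31, 42, 46, -48, 21, 44, -38] -> [-31, -48, -38] -> [-31, -48, -38] -> 1
  [1, -1, -23, -13, -11, 5, 33, 40, -8] -> [1, -1, -23, -13, -11, 5, -8] -> [-23, -13, -11, -8] -> 3
  [18, -28, 2, 39, -41] -> [-28, 2, -41] -> [-28, -41] -> 1
  [1, 43, 43, -6, -9, -26, -35, 46, 3] -> [1, -6, -9, -26, -35, 3] -> [-6, -9, -26, -35] -> 2
  [49, -30, -8, -38, -37, -6, -28, -35] -> [-30, -8, -38, -37, -6, -28, -35] -> [-30, -8, -38, -37, -6, -28, -35] -> 2
  [-8, 1, -27, -47, 30, 47, -46, 27, 44] -> [-8, 1, -27, -47, -46] -> [-8, -27, -47, -46] -> 2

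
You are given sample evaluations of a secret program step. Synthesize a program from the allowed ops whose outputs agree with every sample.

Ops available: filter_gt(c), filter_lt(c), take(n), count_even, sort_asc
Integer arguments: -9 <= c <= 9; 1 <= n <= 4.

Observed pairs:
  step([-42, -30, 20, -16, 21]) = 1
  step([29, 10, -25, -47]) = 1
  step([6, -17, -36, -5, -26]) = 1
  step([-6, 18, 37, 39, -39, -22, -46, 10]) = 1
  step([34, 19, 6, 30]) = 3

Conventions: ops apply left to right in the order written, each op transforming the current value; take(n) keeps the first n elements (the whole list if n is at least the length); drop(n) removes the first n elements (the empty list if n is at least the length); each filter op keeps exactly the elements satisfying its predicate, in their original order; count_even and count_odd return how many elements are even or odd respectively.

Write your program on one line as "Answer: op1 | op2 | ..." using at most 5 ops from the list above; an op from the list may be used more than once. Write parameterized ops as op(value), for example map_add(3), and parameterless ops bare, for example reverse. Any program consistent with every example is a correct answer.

take(4) | sort_asc | filter_gt(-7) | filter_gt(4) | count_even

Check, running the answer program on each example:
  [-42, -30, 20, -16, 21] -> [-42, -30, 20, -16] -> [-42, -30, -16, 20] -> [20] -> [20] -> 1
  [29, 10, -25, -47] -> [29, 10, -25, -47] -> [-47, -25, 10, 29] -> [10, 29] -> [10, 29] -> 1
  [6, -17, -36, -5, -26] -> [6, -17, -36, -5] -> [-36, -17, -5, 6] -> [-5, 6] -> [6] -> 1
  [-6, 18, 37, 39, -39, -22, -46, 10] -> [-6, 18, 37, 39] -> [-6, 18, 37, 39] -> [-6, 18, 37, 39] -> [18, 37, 39] -> 1
  [34, 19, 6, 30] -> [34, 19, 6, 30] -> [6, 19, 30, 34] -> [6, 19, 30, 34] -> [6, 19, 30, 34] -> 3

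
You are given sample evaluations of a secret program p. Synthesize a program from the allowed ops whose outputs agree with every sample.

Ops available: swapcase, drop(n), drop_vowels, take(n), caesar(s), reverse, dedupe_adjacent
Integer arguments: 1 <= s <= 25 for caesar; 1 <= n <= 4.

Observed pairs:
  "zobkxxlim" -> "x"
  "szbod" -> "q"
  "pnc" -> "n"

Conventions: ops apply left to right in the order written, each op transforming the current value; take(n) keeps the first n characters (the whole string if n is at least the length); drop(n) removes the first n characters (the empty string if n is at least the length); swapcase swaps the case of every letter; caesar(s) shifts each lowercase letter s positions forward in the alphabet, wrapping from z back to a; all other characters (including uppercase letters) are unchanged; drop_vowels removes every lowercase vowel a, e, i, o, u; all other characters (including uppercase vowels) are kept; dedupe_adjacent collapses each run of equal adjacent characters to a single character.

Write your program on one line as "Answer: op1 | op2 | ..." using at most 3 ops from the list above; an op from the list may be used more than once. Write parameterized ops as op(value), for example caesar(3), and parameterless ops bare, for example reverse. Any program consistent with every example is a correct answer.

take(4) | take(1) | caesar(24)

Check, running the answer program on each example:
  "zobkxxlim" -> "zobk" -> "z" -> "x"
  "szbod" -> "szbo" -> "s" -> "q"
  "pnc" -> "pnc" -> "p" -> "n"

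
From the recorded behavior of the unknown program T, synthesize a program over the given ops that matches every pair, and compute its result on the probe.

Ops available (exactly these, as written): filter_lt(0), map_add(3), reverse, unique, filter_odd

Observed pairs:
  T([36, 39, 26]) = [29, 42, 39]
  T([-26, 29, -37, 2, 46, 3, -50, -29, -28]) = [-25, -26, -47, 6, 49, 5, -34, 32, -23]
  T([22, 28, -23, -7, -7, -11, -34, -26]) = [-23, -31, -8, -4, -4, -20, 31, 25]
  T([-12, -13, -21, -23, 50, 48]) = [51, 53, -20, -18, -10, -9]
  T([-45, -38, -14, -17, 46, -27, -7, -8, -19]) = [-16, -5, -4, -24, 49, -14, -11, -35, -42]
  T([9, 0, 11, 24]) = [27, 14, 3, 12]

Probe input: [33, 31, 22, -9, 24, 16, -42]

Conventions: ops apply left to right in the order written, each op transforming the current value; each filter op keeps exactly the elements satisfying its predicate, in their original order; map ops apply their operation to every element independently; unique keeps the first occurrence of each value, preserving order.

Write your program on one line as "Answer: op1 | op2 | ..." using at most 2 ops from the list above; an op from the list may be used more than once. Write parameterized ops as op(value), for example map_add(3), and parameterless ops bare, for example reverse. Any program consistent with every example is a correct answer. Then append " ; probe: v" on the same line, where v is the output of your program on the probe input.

reverse | map_add(3) ; probe: [-39, 19, 27, -6, 25, 34, 36]

Check, running the answer program on each example:
  [36, 39, 26] -> [26, 39, 36] -> [29, 42, 39]
  [-26, 29, -37, 2, 46, 3, -50, -29, -28] -> [-28, -29, -50, 3, 46, 2, -37, 29, -26] -> [-25, -26, -47, 6, 49, 5, -34, 32, -23]
  [22, 28, -23, -7, -7, -11, -34, -26] -> [-26, -34, -11, -7, -7, -23, 28, 22] -> [-23, -31, -8, -4, -4, -20, 31, 25]
  [-12, -13, -21, -23, 50, 48] -> [48, 50, -23, -21, -13, -12] -> [51, 53, -20, -18, -10, -9]
  [-45, -38, -14, -17, 46, -27, -7, -8, -19] -> [-19, -8, -7, -27, 46, -17, -14, -38, -45] -> [-16, -5, -4, -24, 49, -14, -11, -35, -42]
  [9, 0, 11, 24] -> [24, 11, 0, 9] -> [27, 14, 3, 12]
  probe: [33, 31, 22, -9, 24, 16, -42] -> [-42, 16, 24, -9, 22, 31, 33] -> [-39, 19, 27, -6, 25, 34, 36]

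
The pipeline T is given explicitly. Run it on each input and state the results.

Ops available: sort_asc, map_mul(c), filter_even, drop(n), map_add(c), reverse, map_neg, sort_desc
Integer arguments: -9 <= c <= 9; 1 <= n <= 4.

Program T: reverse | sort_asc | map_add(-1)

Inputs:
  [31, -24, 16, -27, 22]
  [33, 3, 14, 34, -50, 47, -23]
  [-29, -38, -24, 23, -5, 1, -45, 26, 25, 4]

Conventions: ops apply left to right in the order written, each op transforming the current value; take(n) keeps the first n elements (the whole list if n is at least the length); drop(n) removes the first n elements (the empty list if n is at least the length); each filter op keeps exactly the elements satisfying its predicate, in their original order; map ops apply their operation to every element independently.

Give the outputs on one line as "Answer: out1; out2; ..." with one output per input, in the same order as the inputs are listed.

[-28, -25, 15, 21, 30]; [-51, -24, 2, 13, 32, 33, 46]; [-46, -39, -30, -25, -6, 0, 3, 22, 24, 25]

Execution, op by op:
  [31, -24, 16, -27, 22] -> [22, -27, 16, -24, 31] -> [-27, -24, 16, 22, 31] -> [-28, -25, 15, 21, 30]
  [33, 3, 14, 34, -50, 47, -23] -> [-23, 47, -50, 34, 14, 3, 33] -> [-50, -23, 3, 14, 33, 34, 47] -> [-51, -24, 2, 13, 32, 33, 46]
  [-29, -38, -24, 23, -5, 1, -45, 26, 25, 4] -> [4, 25, 26, -45, 1, -5, 23, -24, -38, -29] -> [-45, -38, -29, -24, -5, 1, 4, 23, 25, 26] -> [-46, -39, -30, -25, -6, 0, 3, 22, 24, 25]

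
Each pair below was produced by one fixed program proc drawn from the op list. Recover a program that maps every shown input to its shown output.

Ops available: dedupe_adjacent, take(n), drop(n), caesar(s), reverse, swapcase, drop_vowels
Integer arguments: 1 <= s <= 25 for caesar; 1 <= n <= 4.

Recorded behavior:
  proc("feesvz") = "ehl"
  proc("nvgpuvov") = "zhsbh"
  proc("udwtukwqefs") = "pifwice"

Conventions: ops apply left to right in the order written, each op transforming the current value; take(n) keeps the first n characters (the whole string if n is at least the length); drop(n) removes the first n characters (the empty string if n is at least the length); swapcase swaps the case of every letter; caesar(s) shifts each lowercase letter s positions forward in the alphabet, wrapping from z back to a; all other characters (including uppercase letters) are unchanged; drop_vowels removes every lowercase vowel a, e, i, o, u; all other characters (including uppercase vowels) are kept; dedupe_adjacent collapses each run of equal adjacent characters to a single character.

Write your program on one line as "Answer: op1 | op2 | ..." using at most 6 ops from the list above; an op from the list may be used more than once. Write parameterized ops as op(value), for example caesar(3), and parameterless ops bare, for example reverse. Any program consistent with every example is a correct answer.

drop_vowels | caesar(3) | drop_vowels | caesar(9) | dedupe_adjacent

Check, running the answer program on each example:
  "feesvz" -> "fsvz" -> "ivyc" -> "vyc" -> "ehl" -> "ehl"
  "nvgpuvov" -> "nvgpvv" -> "qyjsyy" -> "qyjsyy" -> "zhsbhh" -> "zhsbh"
  "udwtukwqefs" -> "dwtkwqfs" -> "gzwnztiv" -> "gzwnztv" -> "pifwice" -> "pifwice"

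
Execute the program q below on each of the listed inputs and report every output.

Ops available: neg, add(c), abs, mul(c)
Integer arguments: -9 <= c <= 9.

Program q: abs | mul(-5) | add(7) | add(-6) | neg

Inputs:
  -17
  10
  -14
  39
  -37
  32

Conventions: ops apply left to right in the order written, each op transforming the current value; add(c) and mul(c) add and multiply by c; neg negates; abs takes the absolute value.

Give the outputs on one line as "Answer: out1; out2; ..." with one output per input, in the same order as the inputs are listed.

Execution, op by op:
  -17 -> 17 -> -85 -> -78 -> -84 -> 84
  10 -> 10 -> -50 -> -43 -> -49 -> 49
  -14 -> 14 -> -70 -> -63 -> -69 -> 69
  39 -> 39 -> -195 -> -188 -> -194 -> 194
  -37 -> 37 -> -185 -> -178 -> -184 -> 184
  32 -> 32 -> -160 -> -153 -> -159 -> 159

84; 49; 69; 194; 184; 159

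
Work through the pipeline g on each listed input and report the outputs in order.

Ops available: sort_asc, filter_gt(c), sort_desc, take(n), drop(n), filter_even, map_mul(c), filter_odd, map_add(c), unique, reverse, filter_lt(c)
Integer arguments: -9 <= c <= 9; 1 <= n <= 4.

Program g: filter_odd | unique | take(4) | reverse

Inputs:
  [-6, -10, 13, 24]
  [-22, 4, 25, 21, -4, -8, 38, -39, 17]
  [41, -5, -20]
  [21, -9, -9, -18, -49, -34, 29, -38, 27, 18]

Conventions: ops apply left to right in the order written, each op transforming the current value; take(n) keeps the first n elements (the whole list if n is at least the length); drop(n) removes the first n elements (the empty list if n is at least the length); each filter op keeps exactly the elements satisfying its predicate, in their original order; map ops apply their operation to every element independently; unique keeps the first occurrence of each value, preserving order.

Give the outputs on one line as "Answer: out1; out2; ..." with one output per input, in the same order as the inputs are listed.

[13]; [17, -39, 21, 25]; [-5, 41]; [29, -49, -9, 21]

Execution, op by op:
  [-6, -10, 13, 24] -> [13] -> [13] -> [13] -> [13]
  [-22, 4, 25, 21, -4, -8, 38, -39, 17] -> [25, 21, -39, 17] -> [25, 21, -39, 17] -> [25, 21, -39, 17] -> [17, -39, 21, 25]
  [41, -5, -20] -> [41, -5] -> [41, -5] -> [41, -5] -> [-5, 41]
  [21, -9, -9, -18, -49, -34, 29, -38, 27, 18] -> [21, -9, -9, -49, 29, 27] -> [21, -9, -49, 29, 27] -> [21, -9, -49, 29] -> [29, -49, -9, 21]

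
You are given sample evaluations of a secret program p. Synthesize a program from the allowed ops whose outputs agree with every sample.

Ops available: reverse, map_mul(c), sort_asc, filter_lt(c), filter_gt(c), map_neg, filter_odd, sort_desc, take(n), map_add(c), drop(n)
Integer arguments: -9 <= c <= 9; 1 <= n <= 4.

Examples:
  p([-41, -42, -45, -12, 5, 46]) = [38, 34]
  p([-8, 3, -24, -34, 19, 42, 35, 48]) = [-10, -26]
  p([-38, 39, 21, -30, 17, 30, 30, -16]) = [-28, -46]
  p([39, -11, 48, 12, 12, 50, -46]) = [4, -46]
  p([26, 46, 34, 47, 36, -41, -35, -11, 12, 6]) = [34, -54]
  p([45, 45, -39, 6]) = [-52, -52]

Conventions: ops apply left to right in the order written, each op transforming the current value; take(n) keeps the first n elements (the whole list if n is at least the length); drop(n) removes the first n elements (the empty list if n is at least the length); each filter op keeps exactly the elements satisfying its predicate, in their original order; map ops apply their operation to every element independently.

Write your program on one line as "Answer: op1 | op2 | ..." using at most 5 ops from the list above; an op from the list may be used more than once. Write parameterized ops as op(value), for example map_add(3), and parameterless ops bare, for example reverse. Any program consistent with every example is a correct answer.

filter_odd | take(2) | sort_asc | map_add(7) | map_neg

Check, running the answer program on each example:
  [-41, -42, -45, -12, 5, 46] -> [-41, -45, 5] -> [-41, -45] -> [-45, -41] -> [-38, -34] -> [38, 34]
  [-8, 3, -24, -34, 19, 42, 35, 48] -> [3, 19, 35] -> [3, 19] -> [3, 19] -> [10, 26] -> [-10, -26]
  [-38, 39, 21, -30, 17, 30, 30, -16] -> [39, 21, 17] -> [39, 21] -> [21, 39] -> [28, 46] -> [-28, -46]
  [39, -11, 48, 12, 12, 50, -46] -> [39, -11] -> [39, -11] -> [-11, 39] -> [-4, 46] -> [4, -46]
  [26, 46, 34, 47, 36, -41, -35, -11, 12, 6] -> [47, -41, -35, -11] -> [47, -41] -> [-41, 47] -> [-34, 54] -> [34, -54]
  [45, 45, -39, 6] -> [45, 45, -39] -> [45, 45] -> [45, 45] -> [52, 52] -> [-52, -52]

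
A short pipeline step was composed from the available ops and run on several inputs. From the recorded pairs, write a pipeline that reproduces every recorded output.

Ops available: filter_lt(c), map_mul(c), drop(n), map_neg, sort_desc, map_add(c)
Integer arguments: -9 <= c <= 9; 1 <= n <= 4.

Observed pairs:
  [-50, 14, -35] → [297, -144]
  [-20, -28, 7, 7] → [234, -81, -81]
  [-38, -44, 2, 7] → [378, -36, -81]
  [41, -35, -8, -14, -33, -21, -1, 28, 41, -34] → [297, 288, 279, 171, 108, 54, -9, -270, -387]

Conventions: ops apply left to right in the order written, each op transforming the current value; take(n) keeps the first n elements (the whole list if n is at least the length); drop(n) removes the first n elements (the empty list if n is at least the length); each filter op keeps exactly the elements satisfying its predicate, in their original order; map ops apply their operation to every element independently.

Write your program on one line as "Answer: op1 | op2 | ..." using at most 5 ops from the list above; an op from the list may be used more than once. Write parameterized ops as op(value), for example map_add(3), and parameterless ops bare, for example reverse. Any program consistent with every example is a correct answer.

map_add(2) | drop(1) | map_mul(-9) | sort_desc

Check, running the answer program on each example:
  [-50, 14, -35] -> [-48, 16, -33] -> [16, -33] -> [-144, 297] -> [297, -144]
  [-20, -28, 7, 7] -> [-18, -26, 9, 9] -> [-26, 9, 9] -> [234, -81, -81] -> [234, -81, -81]
  [-38, -44, 2, 7] -> [-36, -42, 4, 9] -> [-42, 4, 9] -> [378, -36, -81] -> [378, -36, -81]
  [41, -35, -8, -14, -33, -21, -1, 28, 41, -34] -> [43, -33, -6, -12, -31, -19, 1, 30, 43, -32] -> [-33, -6, -12, -31, -19, 1, 30, 43, -32] -> [297, 54, 108, 279, 171, -9, -270, -387, 288] -> [297, 288, 279, 171, 108, 54, -9, -270, -387]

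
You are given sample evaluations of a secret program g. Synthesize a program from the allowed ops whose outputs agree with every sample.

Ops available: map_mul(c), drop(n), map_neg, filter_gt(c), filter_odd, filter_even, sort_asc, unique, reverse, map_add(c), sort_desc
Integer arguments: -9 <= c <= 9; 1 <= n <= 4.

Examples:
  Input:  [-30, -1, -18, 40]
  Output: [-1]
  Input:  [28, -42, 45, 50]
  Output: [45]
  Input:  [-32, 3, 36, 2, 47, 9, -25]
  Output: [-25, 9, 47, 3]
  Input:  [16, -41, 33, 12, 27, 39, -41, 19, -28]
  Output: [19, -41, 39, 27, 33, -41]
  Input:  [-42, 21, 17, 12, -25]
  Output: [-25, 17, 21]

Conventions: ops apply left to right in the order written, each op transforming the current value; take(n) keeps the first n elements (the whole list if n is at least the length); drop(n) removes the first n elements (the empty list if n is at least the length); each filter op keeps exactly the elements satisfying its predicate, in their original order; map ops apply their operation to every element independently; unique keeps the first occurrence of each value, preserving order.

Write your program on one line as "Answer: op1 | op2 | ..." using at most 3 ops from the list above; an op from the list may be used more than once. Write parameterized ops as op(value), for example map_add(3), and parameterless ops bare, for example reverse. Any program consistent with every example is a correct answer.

filter_odd | reverse

Check, running the answer program on each example:
  [-30, -1, -18, 40] -> [-1] -> [-1]
  [28, -42, 45, 50] -> [45] -> [45]
  [-32, 3, 36, 2, 47, 9, -25] -> [3, 47, 9, -25] -> [-25, 9, 47, 3]
  [16, -41, 33, 12, 27, 39, -41, 19, -28] -> [-41, 33, 27, 39, -41, 19] -> [19, -41, 39, 27, 33, -41]
  [-42, 21, 17, 12, -25] -> [21, 17, -25] -> [-25, 17, 21]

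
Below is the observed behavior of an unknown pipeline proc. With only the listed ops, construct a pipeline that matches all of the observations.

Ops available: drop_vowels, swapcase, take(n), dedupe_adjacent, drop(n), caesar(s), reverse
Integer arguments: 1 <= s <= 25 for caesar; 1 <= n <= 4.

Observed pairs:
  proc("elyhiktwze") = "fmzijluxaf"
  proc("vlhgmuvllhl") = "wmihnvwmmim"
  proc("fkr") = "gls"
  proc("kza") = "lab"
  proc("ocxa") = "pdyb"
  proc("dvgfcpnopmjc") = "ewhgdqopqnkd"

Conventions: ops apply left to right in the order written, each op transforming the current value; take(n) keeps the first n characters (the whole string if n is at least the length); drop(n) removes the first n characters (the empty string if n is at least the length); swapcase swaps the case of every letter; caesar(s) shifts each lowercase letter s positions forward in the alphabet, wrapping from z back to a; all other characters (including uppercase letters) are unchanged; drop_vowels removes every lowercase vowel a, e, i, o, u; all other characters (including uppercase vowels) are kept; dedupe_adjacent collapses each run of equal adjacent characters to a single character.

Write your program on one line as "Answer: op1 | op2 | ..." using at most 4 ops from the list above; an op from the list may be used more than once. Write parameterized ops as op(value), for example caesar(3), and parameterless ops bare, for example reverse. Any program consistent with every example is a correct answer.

caesar(10) | caesar(15) | caesar(19) | caesar(9)

Check, running the answer program on each example:
  "elyhiktwze" -> "ovirsudgjo" -> "dkxghjsvyd" -> "wdqzaclorw" -> "fmzijluxaf"
  "vlhgmuvllhl" -> "fvrqwefvvrv" -> "ukgfltukkgk" -> "ndzyemnddzd" -> "wmihnvwmmim"
  "fkr" -> "pub" -> "ejq" -> "xcj" -> "gls"
  "kza" -> "ujk" -> "jyz" -> "crs" -> "lab"
  "ocxa" -> "ymhk" -> "nbwz" -> "gups" -> "pdyb"
  "dvgfcpnopmjc" -> "nfqpmzxyzwtm" -> "cufebomnolib" -> "vnyxuhfghebu" -> "ewhgdqopqnkd"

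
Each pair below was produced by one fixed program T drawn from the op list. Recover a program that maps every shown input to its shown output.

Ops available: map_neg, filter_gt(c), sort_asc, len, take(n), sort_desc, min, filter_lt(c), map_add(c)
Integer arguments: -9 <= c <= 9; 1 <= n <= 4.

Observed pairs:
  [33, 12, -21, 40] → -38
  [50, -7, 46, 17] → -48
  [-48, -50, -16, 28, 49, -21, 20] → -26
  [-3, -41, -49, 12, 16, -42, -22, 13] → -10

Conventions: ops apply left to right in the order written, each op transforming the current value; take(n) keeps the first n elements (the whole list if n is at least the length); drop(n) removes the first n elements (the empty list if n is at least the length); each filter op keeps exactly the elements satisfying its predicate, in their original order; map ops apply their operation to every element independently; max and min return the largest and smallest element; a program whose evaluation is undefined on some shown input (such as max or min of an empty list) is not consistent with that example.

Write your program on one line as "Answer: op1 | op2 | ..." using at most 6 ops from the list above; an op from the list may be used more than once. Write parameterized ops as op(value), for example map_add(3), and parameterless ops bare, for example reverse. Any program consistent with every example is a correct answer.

map_add(-2) | take(4) | map_neg | filter_lt(7) | min

Check, running the answer program on each example:
  [33, 12, -21, 40] -> [31, 10, -23, 38] -> [31, 10, -23, 38] -> [-31, -10, 23, -38] -> [-31, -10, -38] -> -38
  [50, -7, 46, 17] -> [48, -9, 44, 15] -> [48, -9, 44, 15] -> [-48, 9, -44, -15] -> [-48, -44, -15] -> -48
  [-48, -50, -16, 28, 49, -21, 20] -> [-50, -52, -18, 26, 47, -23, 18] -> [-50, -52, -18, 26] -> [50, 52, 18, -26] -> [-26] -> -26
  [-3, -41, -49, 12, 16, -42, -22, 13] -> [-5, -43, -51, 10, 14, -44, -24, 11] -> [-5, -43, -51, 10] -> [5, 43, 51, -10] -> [5, -10] -> -10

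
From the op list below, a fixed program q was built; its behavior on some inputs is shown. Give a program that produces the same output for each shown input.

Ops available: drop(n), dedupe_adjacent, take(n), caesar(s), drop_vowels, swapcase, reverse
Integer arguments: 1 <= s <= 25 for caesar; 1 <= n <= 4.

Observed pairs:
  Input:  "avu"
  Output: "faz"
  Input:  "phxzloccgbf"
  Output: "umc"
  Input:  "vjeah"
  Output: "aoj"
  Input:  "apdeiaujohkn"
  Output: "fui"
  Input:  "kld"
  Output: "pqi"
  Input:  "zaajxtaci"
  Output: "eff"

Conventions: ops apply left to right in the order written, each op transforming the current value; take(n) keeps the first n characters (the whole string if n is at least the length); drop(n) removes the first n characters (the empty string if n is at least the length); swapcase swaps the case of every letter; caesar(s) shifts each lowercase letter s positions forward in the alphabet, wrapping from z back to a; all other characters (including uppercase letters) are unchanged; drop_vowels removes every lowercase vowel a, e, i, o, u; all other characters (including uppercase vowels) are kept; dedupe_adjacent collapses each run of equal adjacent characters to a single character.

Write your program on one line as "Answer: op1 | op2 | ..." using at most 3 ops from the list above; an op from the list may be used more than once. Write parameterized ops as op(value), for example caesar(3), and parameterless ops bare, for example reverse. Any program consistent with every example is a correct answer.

caesar(5) | take(3)

Check, running the answer program on each example:
  "avu" -> "faz" -> "faz"
  "phxzloccgbf" -> "umceqthhlgk" -> "umc"
  "vjeah" -> "aojfm" -> "aoj"
  "apdeiaujohkn" -> "fuijnfzotmps" -> "fui"
  "kld" -> "pqi" -> "pqi"
  "zaajxtaci" -> "effocyfhn" -> "eff"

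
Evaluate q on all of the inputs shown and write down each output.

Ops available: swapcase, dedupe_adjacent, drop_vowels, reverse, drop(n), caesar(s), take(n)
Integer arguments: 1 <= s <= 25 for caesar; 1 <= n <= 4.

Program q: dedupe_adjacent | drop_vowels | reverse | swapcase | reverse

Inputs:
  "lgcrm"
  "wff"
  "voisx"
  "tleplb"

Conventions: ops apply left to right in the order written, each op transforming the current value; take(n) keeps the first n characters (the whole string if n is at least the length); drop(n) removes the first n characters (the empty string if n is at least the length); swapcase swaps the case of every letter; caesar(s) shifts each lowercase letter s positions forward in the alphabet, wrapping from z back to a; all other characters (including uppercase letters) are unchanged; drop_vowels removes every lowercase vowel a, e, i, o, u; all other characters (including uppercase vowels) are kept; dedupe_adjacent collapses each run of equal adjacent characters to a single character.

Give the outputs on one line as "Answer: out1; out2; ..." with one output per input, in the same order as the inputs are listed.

Execution, op by op:
  "lgcrm" -> "lgcrm" -> "lgcrm" -> "mrcgl" -> "MRCGL" -> "LGCRM"
  "wff" -> "wf" -> "wf" -> "fw" -> "FW" -> "WF"
  "voisx" -> "voisx" -> "vsx" -> "xsv" -> "XSV" -> "VSX"
  "tleplb" -> "tleplb" -> "tlplb" -> "blplt" -> "BLPLT" -> "TLPLB"

"LGCRM"; "WF"; "VSX"; "TLPLB"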